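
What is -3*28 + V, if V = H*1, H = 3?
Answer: -81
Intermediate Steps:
V = 3 (V = 3*1 = 3)
-3*28 + V = -3*28 + 3 = -84 + 3 = -81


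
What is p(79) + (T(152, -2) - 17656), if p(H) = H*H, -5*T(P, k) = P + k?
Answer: -11445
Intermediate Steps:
T(P, k) = -P/5 - k/5 (T(P, k) = -(P + k)/5 = -P/5 - k/5)
p(H) = H²
p(79) + (T(152, -2) - 17656) = 79² + ((-⅕*152 - ⅕*(-2)) - 17656) = 6241 + ((-152/5 + ⅖) - 17656) = 6241 + (-30 - 17656) = 6241 - 17686 = -11445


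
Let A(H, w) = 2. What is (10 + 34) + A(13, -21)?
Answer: 46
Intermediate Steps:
(10 + 34) + A(13, -21) = (10 + 34) + 2 = 44 + 2 = 46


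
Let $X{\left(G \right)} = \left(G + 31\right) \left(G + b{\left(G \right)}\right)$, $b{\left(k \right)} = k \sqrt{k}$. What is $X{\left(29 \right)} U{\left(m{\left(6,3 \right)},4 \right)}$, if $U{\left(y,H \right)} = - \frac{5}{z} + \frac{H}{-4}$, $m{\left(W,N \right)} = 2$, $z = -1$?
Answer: $6960 + 6960 \sqrt{29} \approx 44441.0$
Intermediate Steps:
$U{\left(y,H \right)} = 5 - \frac{H}{4}$ ($U{\left(y,H \right)} = - \frac{5}{-1} + \frac{H}{-4} = \left(-5\right) \left(-1\right) + H \left(- \frac{1}{4}\right) = 5 - \frac{H}{4}$)
$b{\left(k \right)} = k^{\frac{3}{2}}$
$X{\left(G \right)} = \left(31 + G\right) \left(G + G^{\frac{3}{2}}\right)$ ($X{\left(G \right)} = \left(G + 31\right) \left(G + G^{\frac{3}{2}}\right) = \left(31 + G\right) \left(G + G^{\frac{3}{2}}\right)$)
$X{\left(29 \right)} U{\left(m{\left(6,3 \right)},4 \right)} = \left(29^{2} + 29^{\frac{5}{2}} + 31 \cdot 29 + 31 \cdot 29^{\frac{3}{2}}\right) \left(5 - 1\right) = \left(841 + 841 \sqrt{29} + 899 + 31 \cdot 29 \sqrt{29}\right) \left(5 - 1\right) = \left(841 + 841 \sqrt{29} + 899 + 899 \sqrt{29}\right) 4 = \left(1740 + 1740 \sqrt{29}\right) 4 = 6960 + 6960 \sqrt{29}$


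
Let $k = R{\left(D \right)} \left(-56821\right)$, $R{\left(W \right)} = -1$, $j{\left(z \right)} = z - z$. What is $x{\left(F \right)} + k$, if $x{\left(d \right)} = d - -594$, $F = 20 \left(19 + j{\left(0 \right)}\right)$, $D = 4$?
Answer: $57795$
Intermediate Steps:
$j{\left(z \right)} = 0$
$F = 380$ ($F = 20 \left(19 + 0\right) = 20 \cdot 19 = 380$)
$x{\left(d \right)} = 594 + d$ ($x{\left(d \right)} = d + 594 = 594 + d$)
$k = 56821$ ($k = \left(-1\right) \left(-56821\right) = 56821$)
$x{\left(F \right)} + k = \left(594 + 380\right) + 56821 = 974 + 56821 = 57795$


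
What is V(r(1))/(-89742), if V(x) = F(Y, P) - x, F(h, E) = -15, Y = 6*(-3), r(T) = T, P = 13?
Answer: 8/44871 ≈ 0.00017829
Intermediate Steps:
Y = -18
V(x) = -15 - x
V(r(1))/(-89742) = (-15 - 1*1)/(-89742) = (-15 - 1)*(-1/89742) = -16*(-1/89742) = 8/44871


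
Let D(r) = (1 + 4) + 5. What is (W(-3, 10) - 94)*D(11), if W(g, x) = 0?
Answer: -940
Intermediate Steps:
D(r) = 10 (D(r) = 5 + 5 = 10)
(W(-3, 10) - 94)*D(11) = (0 - 94)*10 = -94*10 = -940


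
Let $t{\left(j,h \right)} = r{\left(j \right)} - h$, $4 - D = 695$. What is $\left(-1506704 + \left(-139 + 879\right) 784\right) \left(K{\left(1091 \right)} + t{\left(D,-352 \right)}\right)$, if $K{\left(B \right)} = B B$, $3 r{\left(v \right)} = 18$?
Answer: $-1103179421616$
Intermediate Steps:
$D = -691$ ($D = 4 - 695 = -691$)
$r{\left(v \right)} = 6$ ($r{\left(v \right)} = \frac{1}{3} \cdot 18 = 6$)
$K{\left(B \right)} = B^{2}$
$t{\left(j,h \right)} = 6 - h$
$\left(-1506704 + \left(-139 + 879\right) 784\right) \left(K{\left(1091 \right)} + t{\left(D,-352 \right)}\right) = \left(-1506704 + \left(-139 + 879\right) 784\right) \left(1091^{2} + \left(6 - -352\right)\right) = \left(-1506704 + 740 \cdot 784\right) \left(1190281 + \left(6 + 352\right)\right) = \left(-1506704 + 580160\right) \left(1190281 + 358\right) = \left(-926544\right) 1190639 = -1103179421616$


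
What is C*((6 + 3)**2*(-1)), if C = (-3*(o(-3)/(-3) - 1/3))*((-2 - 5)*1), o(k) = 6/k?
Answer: -567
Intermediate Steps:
C = 7 (C = (-3*((6/(-3))/(-3) - 1/3))*((-2 - 5)*1) = (-3*((6*(-1/3))*(-1/3) - 1*1/3))*(-7*1) = -3*(-2*(-1/3) - 1/3)*(-7) = -3*(2/3 - 1/3)*(-7) = -3*1/3*(-7) = -1*(-7) = 7)
C*((6 + 3)**2*(-1)) = 7*((6 + 3)**2*(-1)) = 7*(9**2*(-1)) = 7*(81*(-1)) = 7*(-81) = -567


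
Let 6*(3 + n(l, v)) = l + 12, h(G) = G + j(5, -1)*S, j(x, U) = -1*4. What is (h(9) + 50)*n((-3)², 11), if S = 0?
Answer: 59/2 ≈ 29.500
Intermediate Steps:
j(x, U) = -4
h(G) = G (h(G) = G - 4*0 = G + 0 = G)
n(l, v) = -1 + l/6 (n(l, v) = -3 + (l + 12)/6 = -3 + (12 + l)/6 = -3 + (2 + l/6) = -1 + l/6)
(h(9) + 50)*n((-3)², 11) = (9 + 50)*(-1 + (⅙)*(-3)²) = 59*(-1 + (⅙)*9) = 59*(-1 + 3/2) = 59*(½) = 59/2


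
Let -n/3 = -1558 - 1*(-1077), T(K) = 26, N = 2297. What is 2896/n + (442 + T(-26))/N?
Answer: 7327436/3314571 ≈ 2.2107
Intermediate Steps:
n = 1443 (n = -3*(-1558 - 1*(-1077)) = -3*(-1558 + 1077) = -3*(-481) = 1443)
2896/n + (442 + T(-26))/N = 2896/1443 + (442 + 26)/2297 = 2896*(1/1443) + 468*(1/2297) = 2896/1443 + 468/2297 = 7327436/3314571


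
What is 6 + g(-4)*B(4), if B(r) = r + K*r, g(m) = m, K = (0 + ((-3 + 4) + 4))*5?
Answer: -410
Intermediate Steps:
K = 25 (K = (0 + (1 + 4))*5 = (0 + 5)*5 = 5*5 = 25)
B(r) = 26*r (B(r) = r + 25*r = 26*r)
6 + g(-4)*B(4) = 6 - 104*4 = 6 - 4*104 = 6 - 416 = -410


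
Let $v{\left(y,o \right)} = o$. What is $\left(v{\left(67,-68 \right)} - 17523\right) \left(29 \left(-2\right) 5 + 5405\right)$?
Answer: $-89977965$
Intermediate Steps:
$\left(v{\left(67,-68 \right)} - 17523\right) \left(29 \left(-2\right) 5 + 5405\right) = \left(-68 - 17523\right) \left(29 \left(-2\right) 5 + 5405\right) = - 17591 \left(\left(-58\right) 5 + 5405\right) = - 17591 \left(-290 + 5405\right) = \left(-17591\right) 5115 = -89977965$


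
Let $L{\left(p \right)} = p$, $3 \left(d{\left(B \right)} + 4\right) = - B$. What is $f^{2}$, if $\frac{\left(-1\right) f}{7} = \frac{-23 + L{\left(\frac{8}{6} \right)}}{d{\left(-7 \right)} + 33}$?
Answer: $\frac{207025}{8836} \approx 23.43$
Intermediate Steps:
$d{\left(B \right)} = -4 - \frac{B}{3}$ ($d{\left(B \right)} = -4 + \frac{\left(-1\right) B}{3} = -4 - \frac{B}{3}$)
$f = \frac{455}{94}$ ($f = - 7 \frac{-23 + \frac{8}{6}}{\left(-4 - - \frac{7}{3}\right) + 33} = - 7 \frac{-23 + 8 \cdot \frac{1}{6}}{\left(-4 + \frac{7}{3}\right) + 33} = - 7 \frac{-23 + \frac{4}{3}}{- \frac{5}{3} + 33} = - 7 \left(- \frac{65}{3 \cdot \frac{94}{3}}\right) = - 7 \left(\left(- \frac{65}{3}\right) \frac{3}{94}\right) = \left(-7\right) \left(- \frac{65}{94}\right) = \frac{455}{94} \approx 4.8404$)
$f^{2} = \left(\frac{455}{94}\right)^{2} = \frac{207025}{8836}$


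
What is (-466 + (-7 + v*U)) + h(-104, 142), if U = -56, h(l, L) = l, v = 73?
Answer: -4665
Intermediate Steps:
(-466 + (-7 + v*U)) + h(-104, 142) = (-466 + (-7 + 73*(-56))) - 104 = (-466 + (-7 - 4088)) - 104 = (-466 - 4095) - 104 = -4561 - 104 = -4665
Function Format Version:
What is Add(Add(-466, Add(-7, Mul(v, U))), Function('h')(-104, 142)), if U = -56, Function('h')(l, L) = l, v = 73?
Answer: -4665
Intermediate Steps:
Add(Add(-466, Add(-7, Mul(v, U))), Function('h')(-104, 142)) = Add(Add(-466, Add(-7, Mul(73, -56))), -104) = Add(Add(-466, Add(-7, -4088)), -104) = Add(Add(-466, -4095), -104) = Add(-4561, -104) = -4665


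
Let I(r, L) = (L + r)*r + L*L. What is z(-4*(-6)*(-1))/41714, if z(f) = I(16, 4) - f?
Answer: 180/20857 ≈ 0.0086302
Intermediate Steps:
I(r, L) = L² + r*(L + r) (I(r, L) = r*(L + r) + L² = L² + r*(L + r))
z(f) = 336 - f (z(f) = (4² + 16² + 4*16) - f = (16 + 256 + 64) - f = 336 - f)
z(-4*(-6)*(-1))/41714 = (336 - (-4*(-6))*(-1))/41714 = (336 - 24*(-1))*(1/41714) = (336 - 1*(-24))*(1/41714) = (336 + 24)*(1/41714) = 360*(1/41714) = 180/20857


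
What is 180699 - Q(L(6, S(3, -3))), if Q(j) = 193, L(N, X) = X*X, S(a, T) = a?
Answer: 180506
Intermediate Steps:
L(N, X) = X**2
180699 - Q(L(6, S(3, -3))) = 180699 - 1*193 = 180699 - 193 = 180506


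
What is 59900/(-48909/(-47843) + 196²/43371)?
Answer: 124292425304700/3959168927 ≈ 31394.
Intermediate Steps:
59900/(-48909/(-47843) + 196²/43371) = 59900/(-48909*(-1/47843) + 38416*(1/43371)) = 59900/(48909/47843 + 38416/43371) = 59900/(3959168927/2074998753) = 59900*(2074998753/3959168927) = 124292425304700/3959168927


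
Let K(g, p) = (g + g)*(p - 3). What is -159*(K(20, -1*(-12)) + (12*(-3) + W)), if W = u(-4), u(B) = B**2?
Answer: -54060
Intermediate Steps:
W = 16 (W = (-4)**2 = 16)
K(g, p) = 2*g*(-3 + p) (K(g, p) = (2*g)*(-3 + p) = 2*g*(-3 + p))
-159*(K(20, -1*(-12)) + (12*(-3) + W)) = -159*(2*20*(-3 - 1*(-12)) + (12*(-3) + 16)) = -159*(2*20*(-3 + 12) + (-36 + 16)) = -159*(2*20*9 - 20) = -159*(360 - 20) = -159*340 = -54060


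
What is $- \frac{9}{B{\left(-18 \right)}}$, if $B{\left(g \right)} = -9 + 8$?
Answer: $9$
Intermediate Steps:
$B{\left(g \right)} = -1$
$- \frac{9}{B{\left(-18 \right)}} = - \frac{9}{-1} = \left(-9\right) \left(-1\right) = 9$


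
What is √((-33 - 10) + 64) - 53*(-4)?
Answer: 212 + √21 ≈ 216.58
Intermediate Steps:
√((-33 - 10) + 64) - 53*(-4) = √(-43 + 64) + 212 = √21 + 212 = 212 + √21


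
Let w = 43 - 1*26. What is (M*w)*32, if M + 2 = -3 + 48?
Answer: 23392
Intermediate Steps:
M = 43 (M = -2 + (-3 + 48) = -2 + 45 = 43)
w = 17 (w = 43 - 26 = 17)
(M*w)*32 = (43*17)*32 = 731*32 = 23392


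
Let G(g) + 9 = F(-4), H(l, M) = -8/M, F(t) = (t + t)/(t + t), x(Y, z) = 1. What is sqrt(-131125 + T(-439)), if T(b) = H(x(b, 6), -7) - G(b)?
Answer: 27*I*sqrt(8813)/7 ≈ 362.1*I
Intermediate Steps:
F(t) = 1 (F(t) = (2*t)/((2*t)) = (2*t)*(1/(2*t)) = 1)
G(g) = -8 (G(g) = -9 + 1 = -8)
T(b) = 64/7 (T(b) = -8/(-7) - 1*(-8) = -8*(-1/7) + 8 = 8/7 + 8 = 64/7)
sqrt(-131125 + T(-439)) = sqrt(-131125 + 64/7) = sqrt(-917811/7) = 27*I*sqrt(8813)/7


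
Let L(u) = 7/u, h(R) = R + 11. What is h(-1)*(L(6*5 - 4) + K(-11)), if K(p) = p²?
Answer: 15765/13 ≈ 1212.7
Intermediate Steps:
h(R) = 11 + R
h(-1)*(L(6*5 - 4) + K(-11)) = (11 - 1)*(7/(6*5 - 4) + (-11)²) = 10*(7/(30 - 4) + 121) = 10*(7/26 + 121) = 10*(3153/26) = 15765/13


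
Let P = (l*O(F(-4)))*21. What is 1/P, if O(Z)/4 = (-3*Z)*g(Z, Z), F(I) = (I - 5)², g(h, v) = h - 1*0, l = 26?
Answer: -1/42987672 ≈ -2.3262e-8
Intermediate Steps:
g(h, v) = h (g(h, v) = h + 0 = h)
F(I) = (-5 + I)²
O(Z) = -12*Z² (O(Z) = 4*((-3*Z)*Z) = 4*(-3*Z²) = -12*Z²)
P = -42987672 (P = (26*(-12*(-5 - 4)⁴))*21 = (26*(-12*((-9)²)²))*21 = (26*(-12*81²))*21 = (26*(-12*6561))*21 = (26*(-78732))*21 = -2047032*21 = -42987672)
1/P = 1/(-42987672) = -1/42987672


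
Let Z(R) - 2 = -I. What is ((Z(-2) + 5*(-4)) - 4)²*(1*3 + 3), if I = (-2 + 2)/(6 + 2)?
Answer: 2904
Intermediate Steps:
I = 0 (I = 0/8 = 0*(⅛) = 0)
Z(R) = 2 (Z(R) = 2 - 1*0 = 2 + 0 = 2)
((Z(-2) + 5*(-4)) - 4)²*(1*3 + 3) = ((2 + 5*(-4)) - 4)²*(1*3 + 3) = ((2 - 20) - 4)²*(3 + 3) = (-18 - 4)²*6 = (-22)²*6 = 484*6 = 2904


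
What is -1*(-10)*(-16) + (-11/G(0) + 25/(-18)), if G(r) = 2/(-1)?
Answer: -1403/9 ≈ -155.89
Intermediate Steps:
G(r) = -2 (G(r) = 2*(-1) = -2)
-1*(-10)*(-16) + (-11/G(0) + 25/(-18)) = -1*(-10)*(-16) + (-11/(-2) + 25/(-18)) = 10*(-16) + (-11*(-½) + 25*(-1/18)) = -160 + (11/2 - 25/18) = -160 + 37/9 = -1403/9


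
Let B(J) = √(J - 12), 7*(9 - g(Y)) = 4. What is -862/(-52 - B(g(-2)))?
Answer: 313768/18953 - 4310*I*√7/18953 ≈ 16.555 - 0.60166*I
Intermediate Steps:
g(Y) = 59/7 (g(Y) = 9 - ⅐*4 = 9 - 4/7 = 59/7)
B(J) = √(-12 + J)
-862/(-52 - B(g(-2))) = -862/(-52 - √(-12 + 59/7)) = -862/(-52 - √(-25/7)) = -862/(-52 - 5*I*√7/7)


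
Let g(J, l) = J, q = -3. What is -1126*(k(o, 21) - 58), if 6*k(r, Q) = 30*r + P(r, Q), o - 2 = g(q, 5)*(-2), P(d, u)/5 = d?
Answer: 38284/3 ≈ 12761.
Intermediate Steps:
P(d, u) = 5*d
o = 8 (o = 2 - 3*(-2) = 2 + 6 = 8)
k(r, Q) = 35*r/6 (k(r, Q) = (30*r + 5*r)/6 = (35*r)/6 = 35*r/6)
-1126*(k(o, 21) - 58) = -1126*((35/6)*8 - 58) = -1126*(140/3 - 58) = -1126*(-34/3) = 38284/3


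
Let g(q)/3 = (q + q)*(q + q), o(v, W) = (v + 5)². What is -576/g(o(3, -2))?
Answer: -3/256 ≈ -0.011719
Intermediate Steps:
o(v, W) = (5 + v)²
g(q) = 12*q² (g(q) = 3*((q + q)*(q + q)) = 3*((2*q)*(2*q)) = 3*(4*q²) = 12*q²)
-576/g(o(3, -2)) = -576*1/(12*(5 + 3)⁴) = -576/(12*(8²)²) = -576/(12*64²) = -576/(12*4096) = -576/49152 = -576*1/49152 = -3/256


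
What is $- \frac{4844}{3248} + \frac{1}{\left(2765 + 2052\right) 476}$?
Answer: $- \frac{49583775}{33246934} \approx -1.4914$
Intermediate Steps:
$- \frac{4844}{3248} + \frac{1}{\left(2765 + 2052\right) 476} = \left(-4844\right) \frac{1}{3248} + \frac{1}{4817} \cdot \frac{1}{476} = - \frac{173}{116} + \frac{1}{4817} \cdot \frac{1}{476} = - \frac{173}{116} + \frac{1}{2292892} = - \frac{49583775}{33246934}$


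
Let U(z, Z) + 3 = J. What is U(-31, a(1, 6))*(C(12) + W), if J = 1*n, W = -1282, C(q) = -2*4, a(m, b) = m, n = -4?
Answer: 9030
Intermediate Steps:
C(q) = -8
J = -4 (J = 1*(-4) = -4)
U(z, Z) = -7 (U(z, Z) = -3 - 4 = -7)
U(-31, a(1, 6))*(C(12) + W) = -7*(-8 - 1282) = -7*(-1290) = 9030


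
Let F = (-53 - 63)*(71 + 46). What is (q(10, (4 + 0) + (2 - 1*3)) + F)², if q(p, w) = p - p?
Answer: 184199184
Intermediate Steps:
q(p, w) = 0
F = -13572 (F = -116*117 = -13572)
(q(10, (4 + 0) + (2 - 1*3)) + F)² = (0 - 13572)² = (-13572)² = 184199184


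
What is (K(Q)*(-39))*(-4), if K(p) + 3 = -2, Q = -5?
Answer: -780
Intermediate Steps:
K(p) = -5 (K(p) = -3 - 2 = -5)
(K(Q)*(-39))*(-4) = -5*(-39)*(-4) = 195*(-4) = -780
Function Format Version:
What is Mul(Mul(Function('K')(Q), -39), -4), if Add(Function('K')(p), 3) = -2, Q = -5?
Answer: -780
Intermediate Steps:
Function('K')(p) = -5 (Function('K')(p) = Add(-3, -2) = -5)
Mul(Mul(Function('K')(Q), -39), -4) = Mul(Mul(-5, -39), -4) = Mul(195, -4) = -780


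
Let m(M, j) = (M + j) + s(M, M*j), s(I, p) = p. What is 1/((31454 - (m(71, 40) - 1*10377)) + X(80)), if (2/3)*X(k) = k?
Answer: 1/39000 ≈ 2.5641e-5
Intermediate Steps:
X(k) = 3*k/2
m(M, j) = M + j + M*j (m(M, j) = (M + j) + M*j = M + j + M*j)
1/((31454 - (m(71, 40) - 1*10377)) + X(80)) = 1/((31454 - ((71 + 40 + 71*40) - 1*10377)) + (3/2)*80) = 1/((31454 - ((71 + 40 + 2840) - 10377)) + 120) = 1/((31454 - (2951 - 10377)) + 120) = 1/((31454 - 1*(-7426)) + 120) = 1/((31454 + 7426) + 120) = 1/(38880 + 120) = 1/39000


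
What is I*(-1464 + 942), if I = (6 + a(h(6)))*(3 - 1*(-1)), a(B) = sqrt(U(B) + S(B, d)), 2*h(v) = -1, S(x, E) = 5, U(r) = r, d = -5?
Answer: -12528 - 3132*sqrt(2) ≈ -16957.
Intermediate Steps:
h(v) = -1/2 (h(v) = (1/2)*(-1) = -1/2)
a(B) = sqrt(5 + B) (a(B) = sqrt(B + 5) = sqrt(5 + B))
I = 24 + 6*sqrt(2) (I = (6 + sqrt(5 - 1/2))*(3 - 1*(-1)) = (6 + sqrt(9/2))*(3 + 1) = (6 + 3*sqrt(2)/2)*4 = 24 + 6*sqrt(2) ≈ 32.485)
I*(-1464 + 942) = (24 + 6*sqrt(2))*(-1464 + 942) = (24 + 6*sqrt(2))*(-522) = -12528 - 3132*sqrt(2)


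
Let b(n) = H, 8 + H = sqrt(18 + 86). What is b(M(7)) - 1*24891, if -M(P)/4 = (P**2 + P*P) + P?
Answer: -24899 + 2*sqrt(26) ≈ -24889.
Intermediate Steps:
M(P) = -8*P**2 - 4*P (M(P) = -4*((P**2 + P*P) + P) = -4*((P**2 + P**2) + P) = -4*(2*P**2 + P) = -4*(P + 2*P**2) = -8*P**2 - 4*P)
H = -8 + 2*sqrt(26) (H = -8 + sqrt(18 + 86) = -8 + sqrt(104) = -8 + 2*sqrt(26) ≈ 2.1980)
b(n) = -8 + 2*sqrt(26)
b(M(7)) - 1*24891 = (-8 + 2*sqrt(26)) - 1*24891 = (-8 + 2*sqrt(26)) - 24891 = -24899 + 2*sqrt(26)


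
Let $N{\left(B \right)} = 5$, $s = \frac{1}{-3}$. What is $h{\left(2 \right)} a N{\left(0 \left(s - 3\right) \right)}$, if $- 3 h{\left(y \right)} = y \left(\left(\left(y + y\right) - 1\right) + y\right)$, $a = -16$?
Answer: $\frac{800}{3} \approx 266.67$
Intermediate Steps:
$s = - \frac{1}{3} \approx -0.33333$
$h{\left(y \right)} = - \frac{y \left(-1 + 3 y\right)}{3}$ ($h{\left(y \right)} = - \frac{y \left(\left(\left(y + y\right) - 1\right) + y\right)}{3} = - \frac{y \left(\left(2 y - 1\right) + y\right)}{3} = - \frac{y \left(\left(-1 + 2 y\right) + y\right)}{3} = - \frac{y \left(-1 + 3 y\right)}{3}$)
$h{\left(2 \right)} a N{\left(0 \left(s - 3\right) \right)} = 2 \left(\frac{1}{3} - 2\right) \left(-16\right) 5 = 2 \left(- \frac{5}{3}\right) \left(-16\right) 5 = \left(- \frac{10}{3}\right) \left(-16\right) 5 = \frac{160}{3} \cdot 5 = \frac{800}{3}$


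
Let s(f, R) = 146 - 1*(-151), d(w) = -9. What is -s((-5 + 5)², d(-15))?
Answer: -297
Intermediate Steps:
s(f, R) = 297 (s(f, R) = 146 + 151 = 297)
-s((-5 + 5)², d(-15)) = -1*297 = -297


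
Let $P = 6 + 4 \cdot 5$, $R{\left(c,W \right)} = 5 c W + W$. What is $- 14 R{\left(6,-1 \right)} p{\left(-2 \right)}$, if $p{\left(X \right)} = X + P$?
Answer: $10416$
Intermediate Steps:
$R{\left(c,W \right)} = W + 5 W c$ ($R{\left(c,W \right)} = 5 W c + W = W + 5 W c$)
$P = 26$ ($P = 6 + 20 = 26$)
$p{\left(X \right)} = 26 + X$ ($p{\left(X \right)} = X + 26 = 26 + X$)
$- 14 R{\left(6,-1 \right)} p{\left(-2 \right)} = - 14 \left(- (1 + 5 \cdot 6)\right) \left(26 - 2\right) = - 14 \left(- (1 + 30)\right) 24 = - 14 \left(\left(-1\right) 31\right) 24 = \left(-14\right) \left(-31\right) 24 = 434 \cdot 24 = 10416$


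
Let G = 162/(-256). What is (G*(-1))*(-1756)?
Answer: -35559/32 ≈ -1111.2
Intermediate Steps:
G = -81/128 (G = 162*(-1/256) = -81/128 ≈ -0.63281)
(G*(-1))*(-1756) = -81/128*(-1)*(-1756) = (81/128)*(-1756) = -35559/32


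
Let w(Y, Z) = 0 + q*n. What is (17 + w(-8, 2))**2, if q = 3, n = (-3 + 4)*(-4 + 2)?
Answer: 121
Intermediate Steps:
n = -2 (n = 1*(-2) = -2)
w(Y, Z) = -6 (w(Y, Z) = 0 + 3*(-2) = 0 - 6 = -6)
(17 + w(-8, 2))**2 = (17 - 6)**2 = 11**2 = 121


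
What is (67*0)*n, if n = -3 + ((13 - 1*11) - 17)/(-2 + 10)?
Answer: 0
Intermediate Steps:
n = -39/8 (n = -3 + ((13 - 11) - 17)/8 = -3 + (2 - 17)*(1/8) = -3 - 15*1/8 = -3 - 15/8 = -39/8 ≈ -4.8750)
(67*0)*n = (67*0)*(-39/8) = 0*(-39/8) = 0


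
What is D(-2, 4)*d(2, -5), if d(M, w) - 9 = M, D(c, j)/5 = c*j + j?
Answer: -220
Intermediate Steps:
D(c, j) = 5*j + 5*c*j (D(c, j) = 5*(c*j + j) = 5*(j + c*j) = 5*j + 5*c*j)
d(M, w) = 9 + M
D(-2, 4)*d(2, -5) = (5*4*(1 - 2))*(9 + 2) = (5*4*(-1))*11 = -20*11 = -220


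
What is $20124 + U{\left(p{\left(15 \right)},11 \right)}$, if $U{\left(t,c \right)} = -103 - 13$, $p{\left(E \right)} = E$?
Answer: $20008$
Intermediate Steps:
$U{\left(t,c \right)} = -116$
$20124 + U{\left(p{\left(15 \right)},11 \right)} = 20124 - 116 = 20008$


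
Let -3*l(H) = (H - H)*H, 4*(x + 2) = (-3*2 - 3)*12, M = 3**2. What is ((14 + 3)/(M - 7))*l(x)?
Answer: 0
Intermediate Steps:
M = 9
x = -29 (x = -2 + ((-3*2 - 3)*12)/4 = -2 + ((-6 - 3)*12)/4 = -2 + (-9*12)/4 = -2 + (1/4)*(-108) = -2 - 27 = -29)
l(H) = 0 (l(H) = -(H - H)*H/3 = -0*H = -1/3*0 = 0)
((14 + 3)/(M - 7))*l(x) = ((14 + 3)/(9 - 7))*0 = (17/2)*0 = 0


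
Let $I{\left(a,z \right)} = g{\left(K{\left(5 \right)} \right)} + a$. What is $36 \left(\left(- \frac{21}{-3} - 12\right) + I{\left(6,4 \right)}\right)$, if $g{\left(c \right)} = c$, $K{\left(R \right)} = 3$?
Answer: $144$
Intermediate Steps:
$I{\left(a,z \right)} = 3 + a$
$36 \left(\left(- \frac{21}{-3} - 12\right) + I{\left(6,4 \right)}\right) = 36 \left(\left(- \frac{21}{-3} - 12\right) + \left(3 + 6\right)\right) = 36 \left(\left(\left(-21\right) \left(- \frac{1}{3}\right) - 12\right) + 9\right) = 36 \left(\left(7 - 12\right) + 9\right) = 36 \left(-5 + 9\right) = 36 \cdot 4 = 144$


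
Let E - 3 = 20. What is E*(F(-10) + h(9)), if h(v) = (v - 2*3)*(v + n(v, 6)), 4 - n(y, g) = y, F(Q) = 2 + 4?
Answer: 414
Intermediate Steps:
E = 23 (E = 3 + 20 = 23)
F(Q) = 6
n(y, g) = 4 - y
h(v) = -24 + 4*v (h(v) = (v - 2*3)*(v + (4 - v)) = (v - 6)*4 = (-6 + v)*4 = -24 + 4*v)
E*(F(-10) + h(9)) = 23*(6 + (-24 + 4*9)) = 23*(6 + (-24 + 36)) = 23*(6 + 12) = 23*18 = 414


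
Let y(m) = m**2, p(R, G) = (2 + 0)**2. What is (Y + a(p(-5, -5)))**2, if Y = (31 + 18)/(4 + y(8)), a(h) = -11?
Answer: 488601/4624 ≈ 105.67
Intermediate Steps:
p(R, G) = 4 (p(R, G) = 2**2 = 4)
Y = 49/68 (Y = (31 + 18)/(4 + 8**2) = 49/(4 + 64) = 49/68 ≈ 0.72059)
(Y + a(p(-5, -5)))**2 = (49/68 - 11)**2 = (-699/68)**2 = 488601/4624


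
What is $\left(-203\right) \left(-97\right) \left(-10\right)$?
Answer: $-196910$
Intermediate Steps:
$\left(-203\right) \left(-97\right) \left(-10\right) = 19691 \left(-10\right) = -196910$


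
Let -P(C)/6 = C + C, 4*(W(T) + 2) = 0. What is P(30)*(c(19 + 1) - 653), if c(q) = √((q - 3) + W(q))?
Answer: 235080 - 360*√15 ≈ 2.3369e+5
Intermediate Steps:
W(T) = -2 (W(T) = -2 + (¼)*0 = -2 + 0 = -2)
P(C) = -12*C (P(C) = -6*(C + C) = -12*C)
c(q) = √(-5 + q) (c(q) = √((q - 3) - 2) = √((-3 + q) - 2) = √(-5 + q))
P(30)*(c(19 + 1) - 653) = (-12*30)*(√(-5 + (19 + 1)) - 653) = -360*(√(-5 + 20) - 653) = -360*(√15 - 653) = -360*(-653 + √15) = 235080 - 360*√15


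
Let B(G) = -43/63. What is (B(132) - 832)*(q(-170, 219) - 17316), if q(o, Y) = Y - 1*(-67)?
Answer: 893376770/63 ≈ 1.4181e+7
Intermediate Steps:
B(G) = -43/63 (B(G) = -43*1/63 = -43/63)
q(o, Y) = 67 + Y (q(o, Y) = Y + 67 = 67 + Y)
(B(132) - 832)*(q(-170, 219) - 17316) = (-43/63 - 832)*((67 + 219) - 17316) = -52459*(286 - 17316)/63 = -52459/63*(-17030) = 893376770/63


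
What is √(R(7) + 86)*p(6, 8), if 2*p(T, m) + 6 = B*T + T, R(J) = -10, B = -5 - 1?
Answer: -36*√19 ≈ -156.92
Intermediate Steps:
B = -6
p(T, m) = -3 - 5*T/2 (p(T, m) = -3 + (-6*T + T)/2 = -3 + (-5*T)/2 = -3 - 5*T/2)
√(R(7) + 86)*p(6, 8) = √(-10 + 86)*(-3 - 5/2*6) = √76*(-3 - 15) = (2*√19)*(-18) = -36*√19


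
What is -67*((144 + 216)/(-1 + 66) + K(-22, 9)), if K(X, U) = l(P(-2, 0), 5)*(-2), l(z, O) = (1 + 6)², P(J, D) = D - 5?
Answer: 80534/13 ≈ 6194.9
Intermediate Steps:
P(J, D) = -5 + D
l(z, O) = 49 (l(z, O) = 7² = 49)
K(X, U) = -98 (K(X, U) = 49*(-2) = -98)
-67*((144 + 216)/(-1 + 66) + K(-22, 9)) = -67*((144 + 216)/(-1 + 66) - 98) = -67*(360/65 - 98) = -67*(360*(1/65) - 98) = -67*(72/13 - 98) = -67*(-1202/13) = 80534/13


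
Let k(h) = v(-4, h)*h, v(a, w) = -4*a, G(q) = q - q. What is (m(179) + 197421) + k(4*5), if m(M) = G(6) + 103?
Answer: 197844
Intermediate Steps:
G(q) = 0
m(M) = 103 (m(M) = 0 + 103 = 103)
k(h) = 16*h (k(h) = (-4*(-4))*h = 16*h)
(m(179) + 197421) + k(4*5) = (103 + 197421) + 16*(4*5) = 197524 + 16*20 = 197524 + 320 = 197844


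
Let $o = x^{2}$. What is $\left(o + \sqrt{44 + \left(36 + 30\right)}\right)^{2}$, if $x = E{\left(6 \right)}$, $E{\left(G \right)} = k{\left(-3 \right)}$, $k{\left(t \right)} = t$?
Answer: $\left(9 + \sqrt{110}\right)^{2} \approx 379.79$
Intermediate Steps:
$E{\left(G \right)} = -3$
$x = -3$
$o = 9$ ($o = \left(-3\right)^{2} = 9$)
$\left(o + \sqrt{44 + \left(36 + 30\right)}\right)^{2} = \left(9 + \sqrt{44 + \left(36 + 30\right)}\right)^{2} = \left(9 + \sqrt{44 + 66}\right)^{2} = \left(9 + \sqrt{110}\right)^{2}$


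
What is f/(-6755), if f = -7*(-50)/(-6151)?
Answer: 10/1187143 ≈ 8.4236e-6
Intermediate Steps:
f = -350/6151 (f = 350*(-1/6151) = -350/6151 ≈ -0.056901)
f/(-6755) = -350/6151/(-6755) = -350/6151*(-1/6755) = 10/1187143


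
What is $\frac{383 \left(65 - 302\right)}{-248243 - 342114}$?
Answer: $\frac{90771}{590357} \approx 0.15376$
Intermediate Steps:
$\frac{383 \left(65 - 302\right)}{-248243 - 342114} = \frac{383 \left(-237\right)}{-590357} = \left(-90771\right) \left(- \frac{1}{590357}\right) = \frac{90771}{590357}$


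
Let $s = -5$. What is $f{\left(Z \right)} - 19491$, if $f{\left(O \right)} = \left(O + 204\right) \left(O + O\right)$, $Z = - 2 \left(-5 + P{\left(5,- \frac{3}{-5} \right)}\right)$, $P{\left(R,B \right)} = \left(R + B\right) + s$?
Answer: $- \frac{393643}{25} \approx -15746.0$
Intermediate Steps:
$P{\left(R,B \right)} = -5 + B + R$ ($P{\left(R,B \right)} = \left(R + B\right) - 5 = \left(B + R\right) - 5 = -5 + B + R$)
$Z = \frac{44}{5}$ ($Z = - 2 \left(-5 - - \frac{3}{5}\right) = - 2 \left(-5 + \left(-5 + \frac{3}{5} + 5\right)\right) = - 2 \left(-5 + \frac{3}{5}\right) = \left(-2\right) \left(- \frac{22}{5}\right) = \frac{44}{5} \approx 8.8$)
$f{\left(O \right)} = 2 O \left(204 + O\right)$ ($f{\left(O \right)} = \left(204 + O\right) 2 O = 2 O \left(204 + O\right)$)
$f{\left(Z \right)} - 19491 = 2 \cdot \frac{44}{5} \left(204 + \frac{44}{5}\right) - 19491 = 2 \cdot \frac{44}{5} \cdot \frac{1064}{5} - 19491 = \frac{93632}{25} - 19491 = - \frac{393643}{25}$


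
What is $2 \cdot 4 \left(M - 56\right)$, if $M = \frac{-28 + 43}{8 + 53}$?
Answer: $- \frac{27208}{61} \approx -446.03$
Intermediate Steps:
$M = \frac{15}{61} \approx 0.2459$
$2 \cdot 4 \left(M - 56\right) = 2 \cdot 4 \left(\frac{15}{61} - 56\right) = 8 \left(- \frac{3401}{61}\right) = - \frac{27208}{61}$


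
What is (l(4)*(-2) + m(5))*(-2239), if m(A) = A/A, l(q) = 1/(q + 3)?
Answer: -11195/7 ≈ -1599.3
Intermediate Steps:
l(q) = 1/(3 + q)
m(A) = 1
(l(4)*(-2) + m(5))*(-2239) = (-2/(3 + 4) + 1)*(-2239) = (-2/7 + 1)*(-2239) = (5/7)*(-2239) = -11195/7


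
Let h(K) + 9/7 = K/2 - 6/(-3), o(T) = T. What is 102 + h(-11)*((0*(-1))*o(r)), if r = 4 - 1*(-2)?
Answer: 102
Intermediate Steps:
r = 6 (r = 4 + 2 = 6)
h(K) = 5/7 + K/2 (h(K) = -9/7 + (K/2 - 6/(-3)) = -9/7 + (K*(½) - 6*(-⅓)) = -9/7 + (K/2 + 2) = -9/7 + (2 + K/2) = 5/7 + K/2)
102 + h(-11)*((0*(-1))*o(r)) = 102 + (5/7 + (½)*(-11))*((0*(-1))*6) = 102 + (5/7 - 11/2)*(0*6) = 102 - 67/14*0 = 102 + 0 = 102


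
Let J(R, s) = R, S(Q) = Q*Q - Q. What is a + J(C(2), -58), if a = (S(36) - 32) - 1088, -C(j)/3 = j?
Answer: 134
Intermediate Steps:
S(Q) = Q² - Q
C(j) = -3*j
a = 140 (a = (36*(-1 + 36) - 32) - 1088 = (36*35 - 32) - 1088 = (1260 - 32) - 1088 = 1228 - 1088 = 140)
a + J(C(2), -58) = 140 - 3*2 = 140 - 6 = 134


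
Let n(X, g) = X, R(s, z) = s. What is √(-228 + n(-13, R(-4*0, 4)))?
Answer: I*√241 ≈ 15.524*I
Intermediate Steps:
√(-228 + n(-13, R(-4*0, 4))) = √(-228 - 13) = √(-241) = I*√241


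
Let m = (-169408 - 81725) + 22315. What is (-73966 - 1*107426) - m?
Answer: 47426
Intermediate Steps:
m = -228818 (m = -251133 + 22315 = -228818)
(-73966 - 1*107426) - m = (-73966 - 1*107426) - 1*(-228818) = (-73966 - 107426) + 228818 = -181392 + 228818 = 47426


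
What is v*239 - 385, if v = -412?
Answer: -98853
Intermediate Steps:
v*239 - 385 = -412*239 - 385 = -98468 - 385 = -98853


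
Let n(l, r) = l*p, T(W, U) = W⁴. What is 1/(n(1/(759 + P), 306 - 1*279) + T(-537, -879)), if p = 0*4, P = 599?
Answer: 1/83156680161 ≈ 1.2025e-11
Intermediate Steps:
p = 0
n(l, r) = 0 (n(l, r) = l*0 = 0)
1/(n(1/(759 + P), 306 - 1*279) + T(-537, -879)) = 1/(0 + (-537)⁴) = 1/(0 + 83156680161) = 1/83156680161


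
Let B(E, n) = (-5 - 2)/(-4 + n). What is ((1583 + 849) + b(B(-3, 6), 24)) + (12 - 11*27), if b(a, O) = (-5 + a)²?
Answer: 8877/4 ≈ 2219.3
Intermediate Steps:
B(E, n) = -7/(-4 + n)
((1583 + 849) + b(B(-3, 6), 24)) + (12 - 11*27) = ((1583 + 849) + (-5 - 7/(-4 + 6))²) + (12 - 11*27) = (2432 + (-5 - 7/2)²) + (12 - 297) = (2432 + (-5 - 7*½)²) - 285 = (2432 + (-5 - 7/2)²) - 285 = (2432 + (-17/2)²) - 285 = (2432 + 289/4) - 285 = 10017/4 - 285 = 8877/4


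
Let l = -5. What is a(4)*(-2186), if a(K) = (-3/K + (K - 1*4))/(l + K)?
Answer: -3279/2 ≈ -1639.5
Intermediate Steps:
a(K) = (-4 + K - 3/K)/(-5 + K) (a(K) = (-3/K + (K - 1*4))/(-5 + K) = (-3/K + (K - 4))/(-5 + K) = (-3/K + (-4 + K))/(-5 + K) = (-4 + K - 3/K)/(-5 + K))
a(4)*(-2186) = ((-3 + 4² - 4*4)/(4*(-5 + 4)))*(-2186) = ((¼)*(-3 + 16 - 16)/(-1))*(-2186) = ((¼)*(-1)*(-3))*(-2186) = (¾)*(-2186) = -3279/2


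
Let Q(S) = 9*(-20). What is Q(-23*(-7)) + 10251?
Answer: 10071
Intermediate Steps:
Q(S) = -180
Q(-23*(-7)) + 10251 = -180 + 10251 = 10071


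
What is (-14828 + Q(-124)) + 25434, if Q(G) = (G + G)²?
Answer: 72110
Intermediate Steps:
Q(G) = 4*G² (Q(G) = (2*G)² = 4*G²)
(-14828 + Q(-124)) + 25434 = (-14828 + 4*(-124)²) + 25434 = (-14828 + 4*15376) + 25434 = (-14828 + 61504) + 25434 = 46676 + 25434 = 72110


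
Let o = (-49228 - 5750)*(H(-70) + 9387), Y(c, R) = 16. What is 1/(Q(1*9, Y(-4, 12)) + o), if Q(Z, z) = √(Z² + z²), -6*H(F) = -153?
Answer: -517480425/267785990258180288 - √337/267785990258180288 ≈ -1.9324e-9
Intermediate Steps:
H(F) = 51/2 (H(F) = -⅙*(-153) = 51/2)
o = -517480425 (o = (-49228 - 5750)*(51/2 + 9387) = -54978*18825/2 = -517480425)
1/(Q(1*9, Y(-4, 12)) + o) = 1/(√((1*9)² + 16²) - 517480425) = 1/(√(9² + 256) - 517480425) = 1/(√(81 + 256) - 517480425) = 1/(√337 - 517480425) = 1/(-517480425 + √337)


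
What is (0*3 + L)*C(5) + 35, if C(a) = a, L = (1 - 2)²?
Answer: 40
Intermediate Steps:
L = 1 (L = (-1)² = 1)
(0*3 + L)*C(5) + 35 = (0*3 + 1)*5 + 35 = (0 + 1)*5 + 35 = 1*5 + 35 = 5 + 35 = 40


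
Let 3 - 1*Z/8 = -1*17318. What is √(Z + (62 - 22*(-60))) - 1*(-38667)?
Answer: 38667 + 15*√622 ≈ 39041.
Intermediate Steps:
Z = 138568 (Z = 24 - (-8)*17318 = 24 - 8*(-17318) = 24 + 138544 = 138568)
√(Z + (62 - 22*(-60))) - 1*(-38667) = √(138568 + (62 - 22*(-60))) - 1*(-38667) = √(138568 + (62 + 1320)) + 38667 = √(138568 + 1382) + 38667 = √139950 + 38667 = 15*√622 + 38667 = 38667 + 15*√622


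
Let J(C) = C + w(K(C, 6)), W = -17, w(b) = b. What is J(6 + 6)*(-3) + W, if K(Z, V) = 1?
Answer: -56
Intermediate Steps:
J(C) = 1 + C (J(C) = C + 1 = 1 + C)
J(6 + 6)*(-3) + W = (1 + (6 + 6))*(-3) - 17 = (1 + 12)*(-3) - 17 = 13*(-3) - 17 = -39 - 17 = -56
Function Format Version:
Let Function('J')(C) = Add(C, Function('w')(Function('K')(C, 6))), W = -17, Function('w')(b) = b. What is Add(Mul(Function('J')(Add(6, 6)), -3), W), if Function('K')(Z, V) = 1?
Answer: -56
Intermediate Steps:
Function('J')(C) = Add(1, C) (Function('J')(C) = Add(C, 1) = Add(1, C))
Add(Mul(Function('J')(Add(6, 6)), -3), W) = Add(Mul(Add(1, Add(6, 6)), -3), -17) = Add(Mul(Add(1, 12), -3), -17) = Add(Mul(13, -3), -17) = Add(-39, -17) = -56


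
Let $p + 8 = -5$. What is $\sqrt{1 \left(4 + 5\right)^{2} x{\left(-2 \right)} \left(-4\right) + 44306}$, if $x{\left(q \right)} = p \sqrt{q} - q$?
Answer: $\sqrt{43658 + 4212 i \sqrt{2}} \approx 209.43 + 14.221 i$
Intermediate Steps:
$p = -13$ ($p = -8 - 5 = -13$)
$x{\left(q \right)} = - q - 13 \sqrt{q}$ ($x{\left(q \right)} = - 13 \sqrt{q} - q = - q - 13 \sqrt{q}$)
$\sqrt{1 \left(4 + 5\right)^{2} x{\left(-2 \right)} \left(-4\right) + 44306} = \sqrt{1 \left(4 + 5\right)^{2} \left(\left(-1\right) \left(-2\right) - 13 \sqrt{-2}\right) \left(-4\right) + 44306} = \sqrt{1 \cdot 9^{2} \left(2 - 13 i \sqrt{2}\right) \left(-4\right) + 44306} = \sqrt{1 \cdot 81 \left(2 - 13 i \sqrt{2}\right) \left(-4\right) + 44306} = \sqrt{81 \left(2 - 13 i \sqrt{2}\right) \left(-4\right) + 44306} = \sqrt{\left(162 - 1053 i \sqrt{2}\right) \left(-4\right) + 44306} = \sqrt{\left(-648 + 4212 i \sqrt{2}\right) + 44306} = \sqrt{43658 + 4212 i \sqrt{2}}$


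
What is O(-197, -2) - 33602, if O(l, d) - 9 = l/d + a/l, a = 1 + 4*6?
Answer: -13196883/394 ≈ -33495.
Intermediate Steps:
a = 25 (a = 1 + 24 = 25)
O(l, d) = 9 + 25/l + l/d (O(l, d) = 9 + (l/d + 25/l) = 9 + (25/l + l/d) = 9 + 25/l + l/d)
O(-197, -2) - 33602 = (9 + 25/(-197) - 197/(-2)) - 33602 = (9 + 25*(-1/197) - 197*(-½)) - 33602 = (9 - 25/197 + 197/2) - 33602 = 42305/394 - 33602 = -13196883/394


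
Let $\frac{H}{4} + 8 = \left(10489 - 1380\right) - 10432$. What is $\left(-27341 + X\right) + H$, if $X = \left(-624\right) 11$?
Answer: $-39529$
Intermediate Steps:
$X = -6864$
$H = -5324$ ($H = -32 + 4 \left(\left(10489 - 1380\right) - 10432\right) = -32 + 4 \left(9109 - 10432\right) = -32 + 4 \left(-1323\right) = -32 - 5292 = -5324$)
$\left(-27341 + X\right) + H = \left(-27341 - 6864\right) - 5324 = -34205 - 5324 = -39529$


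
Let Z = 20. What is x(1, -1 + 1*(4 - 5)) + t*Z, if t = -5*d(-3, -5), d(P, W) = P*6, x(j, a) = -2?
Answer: 1798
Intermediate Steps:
d(P, W) = 6*P
t = 90 (t = -30*(-3) = -5*(-18) = 90)
x(1, -1 + 1*(4 - 5)) + t*Z = -2 + 90*20 = -2 + 1800 = 1798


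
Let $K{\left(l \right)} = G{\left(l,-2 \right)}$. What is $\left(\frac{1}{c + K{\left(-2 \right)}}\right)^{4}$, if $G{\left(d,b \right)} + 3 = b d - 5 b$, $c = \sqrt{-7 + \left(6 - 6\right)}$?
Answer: $\frac{1}{\left(11 + i \sqrt{7}\right)^{4}} \approx 3.5793 \cdot 10^{-5} - 4.9439 \cdot 10^{-5} i$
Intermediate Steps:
$c = i \sqrt{7}$ ($c = \sqrt{-7 + \left(6 - 6\right)} = \sqrt{-7 + 0} = \sqrt{-7} = i \sqrt{7} \approx 2.6458 i$)
$G{\left(d,b \right)} = -3 - 5 b + b d$ ($G{\left(d,b \right)} = -3 + \left(b d - 5 b\right) = -3 + \left(- 5 b + b d\right) = -3 - 5 b + b d$)
$K{\left(l \right)} = 7 - 2 l$ ($K{\left(l \right)} = -3 - -10 - 2 l = -3 + 10 - 2 l = 7 - 2 l$)
$\left(\frac{1}{c + K{\left(-2 \right)}}\right)^{4} = \left(\frac{1}{i \sqrt{7} + \left(7 - -4\right)}\right)^{4} = \left(\frac{1}{i \sqrt{7} + \left(7 + 4\right)}\right)^{4} = \left(\frac{1}{i \sqrt{7} + 11}\right)^{4} = \left(\frac{1}{11 + i \sqrt{7}}\right)^{4} = \frac{1}{\left(11 + i \sqrt{7}\right)^{4}}$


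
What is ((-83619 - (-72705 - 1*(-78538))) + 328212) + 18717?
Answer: 257477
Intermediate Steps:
((-83619 - (-72705 - 1*(-78538))) + 328212) + 18717 = ((-83619 - (-72705 + 78538)) + 328212) + 18717 = ((-83619 - 1*5833) + 328212) + 18717 = ((-83619 - 5833) + 328212) + 18717 = (-89452 + 328212) + 18717 = 238760 + 18717 = 257477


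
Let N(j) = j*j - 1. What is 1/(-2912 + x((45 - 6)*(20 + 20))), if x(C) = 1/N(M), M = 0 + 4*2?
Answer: -63/183455 ≈ -0.00034341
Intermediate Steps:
M = 8 (M = 0 + 8 = 8)
N(j) = -1 + j**2 (N(j) = j**2 - 1 = -1 + j**2)
x(C) = 1/63 (x(C) = 1/(-1 + 8**2) = 1/(-1 + 64) = 1/63)
1/(-2912 + x((45 - 6)*(20 + 20))) = 1/(-2912 + 1/63) = 1/(-183455/63) = -63/183455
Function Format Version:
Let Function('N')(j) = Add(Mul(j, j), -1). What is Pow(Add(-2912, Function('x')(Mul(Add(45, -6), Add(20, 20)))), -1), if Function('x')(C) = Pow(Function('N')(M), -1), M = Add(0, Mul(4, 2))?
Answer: Rational(-63, 183455) ≈ -0.00034341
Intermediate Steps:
M = 8 (M = Add(0, 8) = 8)
Function('N')(j) = Add(-1, Pow(j, 2)) (Function('N')(j) = Add(Pow(j, 2), -1) = Add(-1, Pow(j, 2)))
Function('x')(C) = Rational(1, 63) (Function('x')(C) = Pow(Add(-1, Pow(8, 2)), -1) = Pow(Add(-1, 64), -1) = Pow(63, -1) = Rational(1, 63))
Pow(Add(-2912, Function('x')(Mul(Add(45, -6), Add(20, 20)))), -1) = Pow(Add(-2912, Rational(1, 63)), -1) = Pow(Rational(-183455, 63), -1) = Rational(-63, 183455)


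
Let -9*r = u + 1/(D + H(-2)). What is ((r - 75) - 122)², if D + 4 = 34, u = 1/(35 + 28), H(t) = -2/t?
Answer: 11990727594169/308950929 ≈ 38811.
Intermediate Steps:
u = 1/63 ≈ 0.015873
D = 30 (D = -4 + 34 = 30)
r = -94/17577 (r = -(1/63 + 1/(30 - 2/(-2)))/9 = -(1/63 + 1/(30 - 2*(-½)))/9 = -(1/63 + 1/(30 + 1))/9 = -(1/63 + 1/31)/9 = -⅑*94/1953 = -94/17577 ≈ -0.0053479)
((r - 75) - 122)² = ((-94/17577 - 75) - 122)² = (-1318369/17577 - 122)² = (-3462763/17577)² = 11990727594169/308950929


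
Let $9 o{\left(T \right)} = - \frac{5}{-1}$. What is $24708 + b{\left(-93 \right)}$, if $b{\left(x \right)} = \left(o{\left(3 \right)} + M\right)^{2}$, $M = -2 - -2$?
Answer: $\frac{2001373}{81} \approx 24708.0$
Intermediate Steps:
$o{\left(T \right)} = \frac{5}{9}$ ($o{\left(T \right)} = \frac{\left(-5\right) \frac{1}{-1}}{9} = \frac{\left(-5\right) \left(-1\right)}{9} = \frac{1}{9} \cdot 5 = \frac{5}{9}$)
$M = 0$ ($M = -2 + 2 = 0$)
$b{\left(x \right)} = \frac{25}{81}$ ($b{\left(x \right)} = \left(\frac{5}{9} + 0\right)^{2} = \left(\frac{5}{9}\right)^{2} = \frac{25}{81}$)
$24708 + b{\left(-93 \right)} = 24708 + \frac{25}{81} = \frac{2001373}{81}$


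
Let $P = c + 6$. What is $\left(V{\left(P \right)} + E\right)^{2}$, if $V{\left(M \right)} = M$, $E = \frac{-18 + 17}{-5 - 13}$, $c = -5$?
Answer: $\frac{361}{324} \approx 1.1142$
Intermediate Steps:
$E = \frac{1}{18}$ ($E = - \frac{1}{-18} = \left(-1\right) \left(- \frac{1}{18}\right) = \frac{1}{18} \approx 0.055556$)
$P = 1$ ($P = -5 + 6 = 1$)
$\left(V{\left(P \right)} + E\right)^{2} = \left(1 + \frac{1}{18}\right)^{2} = \left(\frac{19}{18}\right)^{2} = \frac{361}{324}$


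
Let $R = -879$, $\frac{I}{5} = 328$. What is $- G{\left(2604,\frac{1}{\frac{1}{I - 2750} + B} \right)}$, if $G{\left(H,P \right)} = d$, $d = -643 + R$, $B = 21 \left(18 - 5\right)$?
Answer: $1522$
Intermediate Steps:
$I = 1640$ ($I = 5 \cdot 328 = 1640$)
$B = 273$ ($B = 21 \cdot 13 = 273$)
$d = -1522$ ($d = -643 - 879 = -1522$)
$G{\left(H,P \right)} = -1522$
$- G{\left(2604,\frac{1}{\frac{1}{I - 2750} + B} \right)} = \left(-1\right) \left(-1522\right) = 1522$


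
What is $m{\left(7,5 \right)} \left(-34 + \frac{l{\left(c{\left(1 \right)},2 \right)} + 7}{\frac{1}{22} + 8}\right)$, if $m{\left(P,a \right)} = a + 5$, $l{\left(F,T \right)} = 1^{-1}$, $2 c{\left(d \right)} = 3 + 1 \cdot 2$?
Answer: $- \frac{58420}{177} \approx -330.06$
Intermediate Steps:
$c{\left(d \right)} = \frac{5}{2}$ ($c{\left(d \right)} = \frac{3 + 1 \cdot 2}{2} = \frac{3 + 2}{2} = \frac{1}{2} \cdot 5 = \frac{5}{2}$)
$l{\left(F,T \right)} = 1$
$m{\left(P,a \right)} = 5 + a$
$m{\left(7,5 \right)} \left(-34 + \frac{l{\left(c{\left(1 \right)},2 \right)} + 7}{\frac{1}{22} + 8}\right) = \left(5 + 5\right) \left(-34 + \frac{1 + 7}{\frac{1}{22} + 8}\right) = 10 \left(-34 + \frac{8}{\frac{1}{22} + 8}\right) = 10 \left(-34 + \frac{8}{\frac{177}{22}}\right) = 10 \left(-34 + 8 \cdot \frac{22}{177}\right) = 10 \left(-34 + \frac{176}{177}\right) = 10 \left(- \frac{5842}{177}\right) = - \frac{58420}{177}$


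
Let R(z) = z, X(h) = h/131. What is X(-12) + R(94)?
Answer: 12302/131 ≈ 93.908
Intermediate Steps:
X(h) = h/131 (X(h) = h*(1/131) = h/131)
X(-12) + R(94) = (1/131)*(-12) + 94 = -12/131 + 94 = 12302/131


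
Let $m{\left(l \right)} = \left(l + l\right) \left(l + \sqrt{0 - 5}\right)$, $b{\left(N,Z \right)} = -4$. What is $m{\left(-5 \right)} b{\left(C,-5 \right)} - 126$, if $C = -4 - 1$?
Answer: $-326 + 40 i \sqrt{5} \approx -326.0 + 89.443 i$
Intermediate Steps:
$C = -5$ ($C = -4 - 1 = -5$)
$m{\left(l \right)} = 2 l \left(l + i \sqrt{5}\right)$ ($m{\left(l \right)} = 2 l \left(l + \sqrt{-5}\right) = 2 l \left(l + i \sqrt{5}\right)$)
$m{\left(-5 \right)} b{\left(C,-5 \right)} - 126 = 2 \left(-5\right) \left(-5 + i \sqrt{5}\right) \left(-4\right) - 126 = \left(50 - 10 i \sqrt{5}\right) \left(-4\right) - 126 = \left(-200 + 40 i \sqrt{5}\right) - 126 = -326 + 40 i \sqrt{5}$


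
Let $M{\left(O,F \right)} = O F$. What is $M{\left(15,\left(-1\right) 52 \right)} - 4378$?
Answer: $-5158$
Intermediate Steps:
$M{\left(O,F \right)} = F O$
$M{\left(15,\left(-1\right) 52 \right)} - 4378 = \left(-1\right) 52 \cdot 15 - 4378 = \left(-52\right) 15 - 4378 = -780 - 4378 = -5158$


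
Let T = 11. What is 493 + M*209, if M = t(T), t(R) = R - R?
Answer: 493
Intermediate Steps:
t(R) = 0
M = 0
493 + M*209 = 493 + 0*209 = 493 + 0 = 493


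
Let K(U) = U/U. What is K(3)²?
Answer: 1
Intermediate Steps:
K(U) = 1
K(3)² = 1² = 1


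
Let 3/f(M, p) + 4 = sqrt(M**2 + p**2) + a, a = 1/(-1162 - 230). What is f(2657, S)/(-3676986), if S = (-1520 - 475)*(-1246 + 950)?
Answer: -1292008/138030784408807654241675 - 322944*sqrt(348720930049)/138030784408807654241675 ≈ -1.3816e-12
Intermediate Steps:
a = -1/1392 (a = 1/(-1392) = -1/1392 ≈ -0.00071839)
S = 590520 (S = -1995*(-296) = 590520)
f(M, p) = 3/(-5569/1392 + sqrt(M**2 + p**2)) (f(M, p) = 3/(-4 + (sqrt(M**2 + p**2) - 1/1392)) = 3/(-4 + (-1/1392 + sqrt(M**2 + p**2))) = 3/(-5569/1392 + sqrt(M**2 + p**2)))
f(2657, S)/(-3676986) = (4176/(-5569 + 1392*sqrt(2657**2 + 590520**2)))/(-3676986) = (4176/(-5569 + 1392*sqrt(7059649 + 348713870400)))*(-1/3676986) = (4176/(-5569 + 1392*sqrt(348720930049)))*(-1/3676986) = -232/(204277*(-5569 + 1392*sqrt(348720930049)))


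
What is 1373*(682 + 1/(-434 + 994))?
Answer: 524377533/560 ≈ 9.3639e+5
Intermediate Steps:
1373*(682 + 1/(-434 + 994)) = 1373*(682 + 1/560) = 1373*(381921/560) = 524377533/560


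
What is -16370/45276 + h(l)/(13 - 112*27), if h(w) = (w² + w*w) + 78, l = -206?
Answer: -1947743135/68163018 ≈ -28.575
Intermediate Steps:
h(w) = 78 + 2*w² (h(w) = (w² + w²) + 78 = 2*w² + 78 = 78 + 2*w²)
-16370/45276 + h(l)/(13 - 112*27) = -16370/45276 + (78 + 2*(-206)²)/(13 - 112*27) = -16370*1/45276 + (78 + 2*42436)/(13 - 3024) = -8185/22638 + (78 + 84872)/(-3011) = -8185/22638 + 84950*(-1/3011) = -8185/22638 - 84950/3011 = -1947743135/68163018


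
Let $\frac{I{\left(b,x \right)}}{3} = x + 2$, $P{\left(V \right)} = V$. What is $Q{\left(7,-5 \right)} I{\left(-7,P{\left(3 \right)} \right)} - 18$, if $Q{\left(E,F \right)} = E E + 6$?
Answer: $807$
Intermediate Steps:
$Q{\left(E,F \right)} = 6 + E^{2}$ ($Q{\left(E,F \right)} = E^{2} + 6 = 6 + E^{2}$)
$I{\left(b,x \right)} = 6 + 3 x$ ($I{\left(b,x \right)} = 3 \left(x + 2\right) = 3 \left(2 + x\right) = 6 + 3 x$)
$Q{\left(7,-5 \right)} I{\left(-7,P{\left(3 \right)} \right)} - 18 = \left(6 + 7^{2}\right) \left(6 + 3 \cdot 3\right) - 18 = \left(6 + 49\right) \left(6 + 9\right) - 18 = 55 \cdot 15 - 18 = 825 - 18 = 807$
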